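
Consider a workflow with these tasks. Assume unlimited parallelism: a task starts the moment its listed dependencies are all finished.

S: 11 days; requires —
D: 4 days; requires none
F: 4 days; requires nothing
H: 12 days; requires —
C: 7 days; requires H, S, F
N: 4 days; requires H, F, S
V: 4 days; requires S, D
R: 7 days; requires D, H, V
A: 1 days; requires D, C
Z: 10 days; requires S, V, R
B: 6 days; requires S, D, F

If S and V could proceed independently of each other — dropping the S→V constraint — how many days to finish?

With the dependency in place, S→V→R→Z = 11+4+7+10 = 32 sets the finish at 32 days.
Without S→V, V's earliest start moves from 11 to 4.
New critical path: H→R→Z = 12+7+10 = 29 ⇒ 29 days.

29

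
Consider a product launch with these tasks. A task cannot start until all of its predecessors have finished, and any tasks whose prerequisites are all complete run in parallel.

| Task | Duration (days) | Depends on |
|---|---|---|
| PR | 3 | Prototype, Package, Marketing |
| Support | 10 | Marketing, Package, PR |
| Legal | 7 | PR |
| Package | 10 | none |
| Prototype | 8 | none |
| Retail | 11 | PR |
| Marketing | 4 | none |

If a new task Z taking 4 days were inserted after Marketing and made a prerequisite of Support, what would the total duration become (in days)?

24

Originally the schedule takes 24 days.
With Z inserted, Support now waits for max(Marketing, Package, PR, Z).
New critical path: Package→PR→Retail = 10+3+11 = 24 ⇒ 24 days.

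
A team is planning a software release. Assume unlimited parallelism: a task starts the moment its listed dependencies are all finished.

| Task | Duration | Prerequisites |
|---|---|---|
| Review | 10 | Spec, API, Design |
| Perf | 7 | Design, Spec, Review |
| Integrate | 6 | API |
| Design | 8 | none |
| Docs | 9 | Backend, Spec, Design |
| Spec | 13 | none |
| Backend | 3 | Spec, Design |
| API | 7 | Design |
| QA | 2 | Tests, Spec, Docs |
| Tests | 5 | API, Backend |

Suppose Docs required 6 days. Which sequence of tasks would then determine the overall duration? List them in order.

The binding path is Design→API→Review→Perf = 8+7+10+7 = 32; finish at 32 days.
Docs is off the critical path — its longest chain is 27 days, giving 5 of slack.
That remains the longest chain; total 32 days.

Design, API, Review, Perf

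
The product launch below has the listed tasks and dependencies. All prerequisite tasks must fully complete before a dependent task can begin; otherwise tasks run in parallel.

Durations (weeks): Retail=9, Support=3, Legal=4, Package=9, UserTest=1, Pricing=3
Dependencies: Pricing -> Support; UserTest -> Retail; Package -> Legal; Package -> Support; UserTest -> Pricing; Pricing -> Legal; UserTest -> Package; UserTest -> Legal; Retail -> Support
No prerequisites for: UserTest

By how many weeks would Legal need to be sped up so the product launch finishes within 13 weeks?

1

Current finish: 14 weeks; target: 13.
Legal is on every critical path, so each week cut from Legal cuts the finish by one (this holds down to a finish of 13).
Need 14 − 13 = 1 week off Legal → Legal becomes 3 weeks, finish becomes 13.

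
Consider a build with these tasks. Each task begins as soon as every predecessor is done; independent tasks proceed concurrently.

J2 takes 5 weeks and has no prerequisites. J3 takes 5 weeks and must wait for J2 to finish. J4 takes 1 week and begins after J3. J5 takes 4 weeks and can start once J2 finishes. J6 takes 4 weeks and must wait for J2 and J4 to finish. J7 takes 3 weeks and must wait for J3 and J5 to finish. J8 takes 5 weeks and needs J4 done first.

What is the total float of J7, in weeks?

Critical path: J2→J3→J4→J8 = 5+5+1+5 = 16, so the finish is 16 weeks.
The longest chain containing J7 totals 13 weeks.
So J7 can slip 16 − 13 = 3 weeks.

3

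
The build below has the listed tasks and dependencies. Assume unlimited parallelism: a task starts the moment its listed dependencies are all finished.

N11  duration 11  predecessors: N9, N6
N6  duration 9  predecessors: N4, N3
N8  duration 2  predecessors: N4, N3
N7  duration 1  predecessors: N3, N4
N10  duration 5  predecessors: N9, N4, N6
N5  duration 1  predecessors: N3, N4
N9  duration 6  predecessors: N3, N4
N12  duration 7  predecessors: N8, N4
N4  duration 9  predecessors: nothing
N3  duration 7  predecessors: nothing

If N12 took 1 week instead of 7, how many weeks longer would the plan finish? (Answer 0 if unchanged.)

0

Actual critical path: N4→N6→N11 = 9+9+11 = 29 ⇒ 29 weeks.
The longest path through N12 is only 18 weeks, so N12 has float 11.
That remains the longest chain; total 29 weeks.
Change in finish: 29 − 29 = +0 weeks.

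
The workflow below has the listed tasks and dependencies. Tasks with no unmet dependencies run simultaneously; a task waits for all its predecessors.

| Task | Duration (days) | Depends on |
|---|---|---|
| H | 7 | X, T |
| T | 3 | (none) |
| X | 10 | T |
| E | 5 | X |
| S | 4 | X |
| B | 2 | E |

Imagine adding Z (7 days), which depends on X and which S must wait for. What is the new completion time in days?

24

Originally the job takes 20 days.
With Z inserted, S now waits for max(X, Z).
New critical path: T→X→Z→S = 3+10+7+4 = 24 ⇒ 24 days.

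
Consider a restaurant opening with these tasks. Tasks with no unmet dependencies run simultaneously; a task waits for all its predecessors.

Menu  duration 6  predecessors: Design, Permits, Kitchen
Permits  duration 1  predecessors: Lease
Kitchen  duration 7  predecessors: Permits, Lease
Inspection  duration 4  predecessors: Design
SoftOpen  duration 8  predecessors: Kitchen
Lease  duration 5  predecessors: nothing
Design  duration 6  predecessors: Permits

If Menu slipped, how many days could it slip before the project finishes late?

2

Critical path: Lease→Permits→Kitchen→SoftOpen = 5+1+7+8 = 21, so the finish is 21 days.
Menu finishes as early as 19 and must finish by 21.
So Menu can slip 21 − 19 = 2 days.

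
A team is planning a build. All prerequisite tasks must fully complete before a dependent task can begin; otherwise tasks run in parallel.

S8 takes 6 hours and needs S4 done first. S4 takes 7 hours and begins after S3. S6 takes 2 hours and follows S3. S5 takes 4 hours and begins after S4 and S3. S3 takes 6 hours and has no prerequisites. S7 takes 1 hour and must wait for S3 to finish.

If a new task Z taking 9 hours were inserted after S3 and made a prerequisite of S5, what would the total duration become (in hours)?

Originally the job takes 19 hours.
With Z inserted, S5 now waits for max(S4, S3, Z).
New critical path: S3→Z→S5 = 6+9+4 = 19 ⇒ 19 hours.

19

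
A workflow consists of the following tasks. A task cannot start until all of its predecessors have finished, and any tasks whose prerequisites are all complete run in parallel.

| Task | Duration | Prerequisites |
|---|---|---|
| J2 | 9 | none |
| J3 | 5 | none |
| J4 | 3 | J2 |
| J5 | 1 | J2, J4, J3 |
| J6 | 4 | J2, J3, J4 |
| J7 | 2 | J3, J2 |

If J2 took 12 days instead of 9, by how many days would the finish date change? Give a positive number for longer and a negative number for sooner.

3

The binding path is J2→J4→J6 = 9+3+4 = 16; finish at 16 days.
J2 lies on that path, so at 12 days the path becomes 19 days.
No other chain overtakes it, so the finish is 19 days.
Change in finish: 19 − 16 = +3 days.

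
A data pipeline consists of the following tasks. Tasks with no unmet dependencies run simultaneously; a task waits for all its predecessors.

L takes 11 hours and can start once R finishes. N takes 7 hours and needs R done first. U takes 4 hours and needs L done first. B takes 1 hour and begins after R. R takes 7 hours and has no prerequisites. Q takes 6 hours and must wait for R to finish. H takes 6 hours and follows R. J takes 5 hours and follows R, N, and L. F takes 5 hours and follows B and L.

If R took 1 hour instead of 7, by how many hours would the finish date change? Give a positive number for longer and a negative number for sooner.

The binding path is R→L→J = 7+11+5 = 23; finish at 23 hours.
R lies on that path, so at 1 hour the path becomes 17 hours.
The critical path is still R→L→J; finish is now 17 hours.
Change in finish: 17 − 23 = -6 hours.

-6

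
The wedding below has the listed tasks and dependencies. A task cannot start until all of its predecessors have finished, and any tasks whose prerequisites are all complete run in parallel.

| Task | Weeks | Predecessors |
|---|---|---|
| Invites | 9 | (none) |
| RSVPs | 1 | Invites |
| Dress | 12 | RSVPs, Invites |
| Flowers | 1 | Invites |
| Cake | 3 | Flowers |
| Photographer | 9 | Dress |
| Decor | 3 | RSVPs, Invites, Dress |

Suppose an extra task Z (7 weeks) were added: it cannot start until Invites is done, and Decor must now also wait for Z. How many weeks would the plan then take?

31

Originally the plan takes 31 weeks.
With Z inserted, Decor now waits for max(RSVPs, Invites, Dress, Z).
New critical path: Invites→RSVPs→Dress→Photographer = 9+1+12+9 = 31 ⇒ 31 weeks.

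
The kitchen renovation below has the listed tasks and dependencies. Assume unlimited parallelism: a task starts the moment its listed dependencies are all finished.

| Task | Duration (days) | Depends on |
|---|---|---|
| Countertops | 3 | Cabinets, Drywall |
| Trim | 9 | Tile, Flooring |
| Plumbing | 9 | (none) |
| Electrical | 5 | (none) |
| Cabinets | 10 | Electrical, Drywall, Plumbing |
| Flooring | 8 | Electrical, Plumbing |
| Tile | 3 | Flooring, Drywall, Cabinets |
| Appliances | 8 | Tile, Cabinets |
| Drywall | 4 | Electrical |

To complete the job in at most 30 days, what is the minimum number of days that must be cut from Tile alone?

Current finish: 31 days; target: 30.
Tile is on every critical path, so each day cut from Tile cuts the finish by one (this holds down to a finish of 29).
Need 31 − 30 = 1 day off Tile → Tile becomes 2 days, finish becomes 30.

1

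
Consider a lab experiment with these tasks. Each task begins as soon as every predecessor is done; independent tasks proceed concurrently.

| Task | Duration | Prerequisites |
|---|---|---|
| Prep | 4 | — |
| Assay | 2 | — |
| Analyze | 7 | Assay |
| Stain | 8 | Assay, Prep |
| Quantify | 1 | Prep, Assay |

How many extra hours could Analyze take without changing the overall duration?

Critical path: Prep→Stain = 4+8 = 12, so the finish is 12 hours.
Analyze finishes as early as 9 and must finish by 12.
Slack of Analyze = 5 − 2 = 3 hours.

3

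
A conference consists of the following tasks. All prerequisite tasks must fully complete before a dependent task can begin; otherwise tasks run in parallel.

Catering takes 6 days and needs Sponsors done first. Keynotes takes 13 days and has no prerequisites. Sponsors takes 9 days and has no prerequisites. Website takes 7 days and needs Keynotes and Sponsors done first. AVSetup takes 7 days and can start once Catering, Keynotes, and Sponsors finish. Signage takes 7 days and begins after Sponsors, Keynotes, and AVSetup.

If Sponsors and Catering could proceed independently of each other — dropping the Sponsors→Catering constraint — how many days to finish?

27

Before: longest chain Sponsors→Catering→AVSetup→Signage = 9+6+7+7 = 29, finish 29.
Without Sponsors→Catering, Catering's earliest start moves from 9 to 0.
After: Keynotes→AVSetup→Signage = 13+7+7 = 27 → 27 days.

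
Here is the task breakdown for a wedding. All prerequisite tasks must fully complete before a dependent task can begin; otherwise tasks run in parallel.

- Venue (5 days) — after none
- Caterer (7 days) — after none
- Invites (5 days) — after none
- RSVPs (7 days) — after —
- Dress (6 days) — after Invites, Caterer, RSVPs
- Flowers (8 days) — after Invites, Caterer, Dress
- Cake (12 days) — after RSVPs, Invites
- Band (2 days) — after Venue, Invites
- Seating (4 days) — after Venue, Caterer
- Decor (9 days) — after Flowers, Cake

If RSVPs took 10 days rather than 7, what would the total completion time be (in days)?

33

Actual critical path: RSVPs→Dress→Flowers→Decor = 7+6+8+9 = 30 ⇒ 30 days.
Since RSVPs is critical, the +3 change carries straight to that chain (now 33 days).
The critical path is still RSVPs→Dress→Flowers→Decor; finish is now 33 days.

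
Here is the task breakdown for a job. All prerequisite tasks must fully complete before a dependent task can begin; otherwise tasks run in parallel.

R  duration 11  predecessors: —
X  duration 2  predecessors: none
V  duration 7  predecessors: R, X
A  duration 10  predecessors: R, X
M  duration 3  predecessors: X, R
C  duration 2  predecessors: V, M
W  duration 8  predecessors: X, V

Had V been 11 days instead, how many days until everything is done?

30

Baseline: R→V→W = 11+7+8 = 26 → 26 days.
Since V is critical, the +4 change carries straight to that chain (now 30 days).
The critical path is still R→V→W; finish is now 30 days.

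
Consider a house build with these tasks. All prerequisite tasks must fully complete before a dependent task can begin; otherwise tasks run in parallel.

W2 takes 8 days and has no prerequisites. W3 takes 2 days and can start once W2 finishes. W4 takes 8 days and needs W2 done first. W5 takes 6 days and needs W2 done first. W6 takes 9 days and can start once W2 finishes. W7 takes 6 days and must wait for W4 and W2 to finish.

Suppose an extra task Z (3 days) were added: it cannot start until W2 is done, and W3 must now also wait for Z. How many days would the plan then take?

22

Originally the plan takes 22 days.
With Z inserted, W3 now waits for max(W2, Z).
New critical path: W2→W4→W7 = 8+8+6 = 22 ⇒ 22 days.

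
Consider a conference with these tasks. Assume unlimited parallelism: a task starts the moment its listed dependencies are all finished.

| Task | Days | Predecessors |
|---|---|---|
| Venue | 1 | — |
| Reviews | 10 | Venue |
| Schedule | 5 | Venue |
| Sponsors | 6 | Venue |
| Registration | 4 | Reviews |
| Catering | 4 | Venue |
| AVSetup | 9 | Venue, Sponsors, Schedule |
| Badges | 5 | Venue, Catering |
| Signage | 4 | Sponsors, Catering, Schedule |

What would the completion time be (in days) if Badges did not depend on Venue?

16

With the dependency in place, Venue→Sponsors→AVSetup = 1+6+9 = 16 sets the finish at 16 days.
Dropping Venue→Badges doesn't change Badges's earliest start (5); another predecessor still binds.
After: Venue→Sponsors→AVSetup = 1+6+9 = 16 → 16 days.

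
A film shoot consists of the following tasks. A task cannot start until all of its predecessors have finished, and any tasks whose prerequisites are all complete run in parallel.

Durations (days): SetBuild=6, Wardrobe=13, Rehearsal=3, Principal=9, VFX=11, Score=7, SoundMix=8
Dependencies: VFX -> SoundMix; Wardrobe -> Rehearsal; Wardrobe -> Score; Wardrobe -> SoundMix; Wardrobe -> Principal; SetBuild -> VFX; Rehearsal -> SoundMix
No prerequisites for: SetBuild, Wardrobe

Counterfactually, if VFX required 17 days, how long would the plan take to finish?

The binding path is SetBuild→VFX→SoundMix = 6+11+8 = 25; finish at 25 days.
VFX lies on that path, so at 17 days the path becomes 31 days.
No other chain overtakes it, so the finish is 31 days.

31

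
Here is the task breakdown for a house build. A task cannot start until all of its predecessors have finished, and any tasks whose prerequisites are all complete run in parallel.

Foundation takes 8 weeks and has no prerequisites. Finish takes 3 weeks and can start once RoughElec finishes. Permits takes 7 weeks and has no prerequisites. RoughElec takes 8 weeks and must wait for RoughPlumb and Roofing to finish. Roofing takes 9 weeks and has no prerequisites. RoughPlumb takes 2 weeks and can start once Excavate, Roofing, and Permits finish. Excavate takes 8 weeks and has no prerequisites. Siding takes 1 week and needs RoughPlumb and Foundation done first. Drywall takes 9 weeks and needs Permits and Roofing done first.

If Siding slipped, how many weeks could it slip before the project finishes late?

The longest chain is Roofing→RoughPlumb→RoughElec→Finish = 9+2+8+3 = 22; overall finish 22 weeks.
Longest path through Siding: 12 weeks (earliest finish 12, latest finish 22).
Slack of Siding = 21 − 11 = 10 weeks.

10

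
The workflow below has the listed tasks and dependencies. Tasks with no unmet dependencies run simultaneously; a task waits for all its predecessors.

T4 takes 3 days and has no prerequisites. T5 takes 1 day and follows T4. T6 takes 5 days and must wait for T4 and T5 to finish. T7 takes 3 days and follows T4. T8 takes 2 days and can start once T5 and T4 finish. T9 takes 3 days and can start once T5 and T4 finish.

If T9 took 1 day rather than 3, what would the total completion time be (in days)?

9

Actual critical path: T4→T5→T6 = 3+1+5 = 9 ⇒ 9 days.
T9 is off the critical path — its longest chain is 7 days, giving 2 of slack.
The critical path is still T4→T5→T6; finish is now 9 days.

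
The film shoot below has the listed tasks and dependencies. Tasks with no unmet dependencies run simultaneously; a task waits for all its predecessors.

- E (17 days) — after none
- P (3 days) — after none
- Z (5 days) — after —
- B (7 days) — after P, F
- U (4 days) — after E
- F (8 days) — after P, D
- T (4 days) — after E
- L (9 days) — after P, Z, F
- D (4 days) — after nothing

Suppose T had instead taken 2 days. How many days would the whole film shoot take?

21

Baseline: E→T = 17+4 = 21 → 21 days.
T is on the critical path; changing it to 2 makes that path 19 days.
The binding chain switches to D→F→L = 4+8+9 = 21; finish 21 days.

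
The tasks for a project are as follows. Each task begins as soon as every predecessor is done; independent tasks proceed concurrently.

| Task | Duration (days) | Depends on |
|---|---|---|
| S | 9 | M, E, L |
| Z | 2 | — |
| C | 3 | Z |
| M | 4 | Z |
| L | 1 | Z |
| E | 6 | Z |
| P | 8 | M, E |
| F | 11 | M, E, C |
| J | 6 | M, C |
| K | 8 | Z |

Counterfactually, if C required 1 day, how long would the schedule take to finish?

As given, the longest chain is Z→E→F = 2+6+11 = 19, so the finish is 19 days.
The longest path through C is only 16 days, so C has float 3.
No other chain overtakes it, so the finish is 19 days.

19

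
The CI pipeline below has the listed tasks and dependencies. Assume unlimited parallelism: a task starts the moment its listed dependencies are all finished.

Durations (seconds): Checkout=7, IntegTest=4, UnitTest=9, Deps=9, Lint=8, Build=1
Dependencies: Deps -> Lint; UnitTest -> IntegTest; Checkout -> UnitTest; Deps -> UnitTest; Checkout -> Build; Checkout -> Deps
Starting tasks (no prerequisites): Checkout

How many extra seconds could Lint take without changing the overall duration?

Critical path: Checkout→Deps→UnitTest→IntegTest = 7+9+9+4 = 29, so the finish is 29 seconds.
The longest chain containing Lint totals 24 seconds.
So Lint can slip 29 − 24 = 5 seconds.

5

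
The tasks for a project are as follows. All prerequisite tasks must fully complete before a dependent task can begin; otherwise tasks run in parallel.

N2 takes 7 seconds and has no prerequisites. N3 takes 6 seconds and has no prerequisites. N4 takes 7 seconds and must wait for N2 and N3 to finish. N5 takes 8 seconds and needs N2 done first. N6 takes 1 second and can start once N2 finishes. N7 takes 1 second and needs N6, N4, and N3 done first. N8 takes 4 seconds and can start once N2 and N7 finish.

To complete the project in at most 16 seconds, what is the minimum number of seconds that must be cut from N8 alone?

Current finish: 19 seconds; target: 16.
N8 is on every critical path, so each second cut from N8 cuts the finish by one (this holds down to a finish of 16).
Need 19 − 16 = 3 seconds off N8 → N8 becomes 1 second, finish becomes 16.

3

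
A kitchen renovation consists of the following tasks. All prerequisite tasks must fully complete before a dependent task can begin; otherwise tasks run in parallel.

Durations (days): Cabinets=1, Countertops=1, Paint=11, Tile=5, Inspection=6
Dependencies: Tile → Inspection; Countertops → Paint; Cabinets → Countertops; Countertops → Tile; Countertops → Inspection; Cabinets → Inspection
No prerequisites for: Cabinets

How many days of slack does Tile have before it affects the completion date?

Cabinets→Countertops→Paint = 1+1+11 = 13 sets the makespan at 13 days.
Tile finishes as early as 7 and must finish by 7.
So Tile can slip 7 − 7 = 0 days.

0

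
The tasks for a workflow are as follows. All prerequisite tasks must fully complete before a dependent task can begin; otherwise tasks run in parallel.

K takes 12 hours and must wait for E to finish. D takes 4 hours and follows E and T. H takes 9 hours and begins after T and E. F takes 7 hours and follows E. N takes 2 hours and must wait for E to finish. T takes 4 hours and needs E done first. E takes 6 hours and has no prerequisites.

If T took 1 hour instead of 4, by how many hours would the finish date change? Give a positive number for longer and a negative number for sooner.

Critical path before the change: E→T→H = 6+4+9 = 19 giving 19 hours.
T is on the critical path; changing it to 1 makes that path 16 hours.
The binding chain switches to E→K = 6+12 = 18; finish 18 hours.
Change in finish: 18 − 19 = -1 hours.

-1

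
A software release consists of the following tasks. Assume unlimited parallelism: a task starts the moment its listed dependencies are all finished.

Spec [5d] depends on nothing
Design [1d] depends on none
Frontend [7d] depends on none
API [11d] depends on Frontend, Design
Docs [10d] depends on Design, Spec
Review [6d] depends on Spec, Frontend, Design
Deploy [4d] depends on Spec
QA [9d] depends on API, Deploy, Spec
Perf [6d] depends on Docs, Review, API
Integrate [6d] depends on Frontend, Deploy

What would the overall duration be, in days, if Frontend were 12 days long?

32

Baseline: Frontend→API→QA = 7+11+9 = 27 → 27 days.
Frontend is on the critical path; changing it to 12 makes that path 32 days.
The critical path is still Frontend→API→QA; finish is now 32 days.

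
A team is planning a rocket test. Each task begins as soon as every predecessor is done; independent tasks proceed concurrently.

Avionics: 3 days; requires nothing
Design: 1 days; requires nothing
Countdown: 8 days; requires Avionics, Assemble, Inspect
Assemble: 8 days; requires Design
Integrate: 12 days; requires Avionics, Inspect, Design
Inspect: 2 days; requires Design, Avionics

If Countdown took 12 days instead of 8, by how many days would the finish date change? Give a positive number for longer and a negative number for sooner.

The binding path is Design→Assemble→Countdown = 1+8+8 = 17; finish at 17 days.
Since Countdown is critical, the +4 change carries straight to that chain (now 21 days).
That remains the longest chain; total 21 days.
Change in finish: 21 − 17 = +4 days.

4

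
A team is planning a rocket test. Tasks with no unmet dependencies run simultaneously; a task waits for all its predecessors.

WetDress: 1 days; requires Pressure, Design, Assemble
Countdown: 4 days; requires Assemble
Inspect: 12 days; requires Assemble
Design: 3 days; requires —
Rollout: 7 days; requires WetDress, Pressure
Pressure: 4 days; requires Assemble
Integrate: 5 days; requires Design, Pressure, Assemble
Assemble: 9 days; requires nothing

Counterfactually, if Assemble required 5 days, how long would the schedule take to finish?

17

Baseline: Assemble→Pressure→WetDress→Rollout = 9+4+1+7 = 21 → 21 days.
Assemble is on the critical path; changing it to 5 makes that path 17 days.
The critical path is still Assemble→Pressure→WetDress→Rollout; finish is now 17 days.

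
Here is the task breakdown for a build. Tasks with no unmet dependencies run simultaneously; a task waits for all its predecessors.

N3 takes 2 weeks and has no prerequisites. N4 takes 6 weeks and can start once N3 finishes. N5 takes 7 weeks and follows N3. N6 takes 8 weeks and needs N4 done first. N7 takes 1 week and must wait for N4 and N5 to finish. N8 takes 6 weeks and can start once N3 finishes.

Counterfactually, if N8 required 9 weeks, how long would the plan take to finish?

Critical path before the change: N3→N4→N6 = 2+6+8 = 16 giving 16 weeks.
N8 has 8 weeks of float (longest path through it is 8).
No other chain overtakes it, so the finish is 16 weeks.

16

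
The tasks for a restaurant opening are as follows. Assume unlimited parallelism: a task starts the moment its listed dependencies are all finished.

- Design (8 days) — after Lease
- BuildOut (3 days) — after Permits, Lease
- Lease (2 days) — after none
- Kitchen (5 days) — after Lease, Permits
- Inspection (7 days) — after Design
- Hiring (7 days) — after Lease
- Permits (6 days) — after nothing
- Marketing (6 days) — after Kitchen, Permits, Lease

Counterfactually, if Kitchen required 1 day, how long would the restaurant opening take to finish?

17

The binding path is Permits→Kitchen→Marketing = 6+5+6 = 17; finish at 17 days.
Since Kitchen is critical, the -4 change carries straight to that chain (now 13 days).
New critical path: Lease→Design→Inspection = 2+8+7 = 17 ⇒ 17 days.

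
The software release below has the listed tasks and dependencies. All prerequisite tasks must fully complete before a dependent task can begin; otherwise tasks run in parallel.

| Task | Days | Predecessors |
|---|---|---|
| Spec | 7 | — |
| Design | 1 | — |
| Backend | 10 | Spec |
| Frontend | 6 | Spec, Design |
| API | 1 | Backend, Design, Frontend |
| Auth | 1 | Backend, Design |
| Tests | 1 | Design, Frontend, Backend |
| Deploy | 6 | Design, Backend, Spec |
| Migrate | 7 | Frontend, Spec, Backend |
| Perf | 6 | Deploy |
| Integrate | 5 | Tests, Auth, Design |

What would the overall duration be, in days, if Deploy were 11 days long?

The binding path is Spec→Backend→Deploy→Perf = 7+10+6+6 = 29; finish at 29 days.
Deploy is on the critical path; changing it to 11 makes that path 34 days.
That remains the longest chain; total 34 days.

34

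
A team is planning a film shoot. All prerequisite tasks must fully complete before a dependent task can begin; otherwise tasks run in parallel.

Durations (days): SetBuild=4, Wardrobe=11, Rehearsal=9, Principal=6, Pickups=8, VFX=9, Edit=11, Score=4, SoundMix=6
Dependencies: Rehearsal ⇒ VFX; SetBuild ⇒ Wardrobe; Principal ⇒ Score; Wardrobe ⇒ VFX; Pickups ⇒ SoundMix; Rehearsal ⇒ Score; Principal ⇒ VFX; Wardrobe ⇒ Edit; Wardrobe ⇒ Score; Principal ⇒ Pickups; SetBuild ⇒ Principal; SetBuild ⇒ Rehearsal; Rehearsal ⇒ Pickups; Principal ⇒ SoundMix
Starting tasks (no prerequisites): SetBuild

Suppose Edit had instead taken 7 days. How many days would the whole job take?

Baseline: SetBuild→Rehearsal→Pickups→SoundMix = 4+9+8+6 = 27 → 27 days.
Edit is off the critical path — its longest chain is 26 days, giving 1 of slack.
The critical path is still SetBuild→Rehearsal→Pickups→SoundMix; finish is now 27 days.

27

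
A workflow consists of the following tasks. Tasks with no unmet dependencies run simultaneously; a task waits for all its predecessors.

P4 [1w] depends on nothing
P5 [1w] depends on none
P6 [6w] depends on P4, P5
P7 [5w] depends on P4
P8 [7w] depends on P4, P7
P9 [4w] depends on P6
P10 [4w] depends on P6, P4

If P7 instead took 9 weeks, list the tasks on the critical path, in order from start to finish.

The binding path is P4→P7→P8 = 1+5+7 = 13; finish at 13 weeks.
P7 lies on that path, so at 9 weeks the path becomes 17 weeks.
That remains the longest chain; total 17 weeks.

P4, P7, P8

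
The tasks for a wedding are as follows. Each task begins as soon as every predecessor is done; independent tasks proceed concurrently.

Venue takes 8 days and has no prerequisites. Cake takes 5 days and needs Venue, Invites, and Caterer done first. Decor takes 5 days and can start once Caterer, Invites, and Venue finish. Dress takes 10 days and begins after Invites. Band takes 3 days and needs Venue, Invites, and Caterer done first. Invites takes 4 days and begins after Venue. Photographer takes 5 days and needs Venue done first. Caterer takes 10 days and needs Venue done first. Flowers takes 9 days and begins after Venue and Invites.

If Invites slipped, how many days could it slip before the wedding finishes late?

Critical path: Venue→Caterer→Cake = 8+10+5 = 23, so the finish is 23 days.
Longest path through Invites: 22 days (earliest finish 12, latest finish 13).
Float = 23 − 22 = 1.

1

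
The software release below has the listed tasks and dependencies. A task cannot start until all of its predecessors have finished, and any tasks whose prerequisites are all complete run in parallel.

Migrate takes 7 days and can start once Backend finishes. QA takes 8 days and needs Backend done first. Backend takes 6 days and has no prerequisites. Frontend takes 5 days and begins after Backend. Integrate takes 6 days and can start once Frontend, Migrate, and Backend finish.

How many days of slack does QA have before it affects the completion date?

5

The longest chain is Backend→Migrate→Integrate = 6+7+6 = 19; overall finish 19 days.
QA finishes as early as 14 and must finish by 19.
So QA can slip 19 − 14 = 5 days.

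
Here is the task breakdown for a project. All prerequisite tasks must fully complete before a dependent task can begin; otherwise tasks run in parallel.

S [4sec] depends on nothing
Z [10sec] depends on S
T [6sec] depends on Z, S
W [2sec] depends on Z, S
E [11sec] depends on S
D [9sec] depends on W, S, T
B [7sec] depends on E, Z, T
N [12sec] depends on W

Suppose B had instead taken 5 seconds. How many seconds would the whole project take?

Baseline: S→Z→T→D = 4+10+6+9 = 29 → 29 seconds.
B has 2 seconds of float (longest path through it is 27).
That remains the longest chain; total 29 seconds.

29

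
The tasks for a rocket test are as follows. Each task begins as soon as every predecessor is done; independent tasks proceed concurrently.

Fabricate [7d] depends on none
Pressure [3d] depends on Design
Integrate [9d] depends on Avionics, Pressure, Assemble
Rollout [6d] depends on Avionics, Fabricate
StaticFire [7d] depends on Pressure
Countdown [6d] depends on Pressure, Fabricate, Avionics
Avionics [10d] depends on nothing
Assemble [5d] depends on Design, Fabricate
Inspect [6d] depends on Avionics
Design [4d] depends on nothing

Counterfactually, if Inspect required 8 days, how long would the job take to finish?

21

Actual critical path: Fabricate→Assemble→Integrate = 7+5+9 = 21 ⇒ 21 days.
Inspect has 5 days of float (longest path through it is 16).
No other chain overtakes it, so the finish is 21 days.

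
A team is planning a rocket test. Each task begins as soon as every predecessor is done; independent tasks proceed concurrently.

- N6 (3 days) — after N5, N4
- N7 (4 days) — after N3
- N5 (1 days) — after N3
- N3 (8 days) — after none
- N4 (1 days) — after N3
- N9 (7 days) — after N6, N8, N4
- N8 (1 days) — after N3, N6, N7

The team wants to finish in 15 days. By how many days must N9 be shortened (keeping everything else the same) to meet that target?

5

Current finish: 20 days; target: 15.
N9 is on every critical path, so each day cut from N9 cuts the finish by one (this holds down to a finish of 14).
Need 20 − 15 = 5 days off N9 → N9 becomes 2 days, finish becomes 15.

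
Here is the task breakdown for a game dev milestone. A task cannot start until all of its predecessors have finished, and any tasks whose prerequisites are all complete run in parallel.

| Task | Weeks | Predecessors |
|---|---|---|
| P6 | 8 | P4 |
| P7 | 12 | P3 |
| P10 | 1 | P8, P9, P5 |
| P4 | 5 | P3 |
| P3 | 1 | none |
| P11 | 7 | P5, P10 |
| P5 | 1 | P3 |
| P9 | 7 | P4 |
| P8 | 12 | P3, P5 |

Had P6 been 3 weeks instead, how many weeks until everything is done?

Actual critical path: P3→P5→P8→P10→P11 = 1+1+12+1+7 = 22 ⇒ 22 weeks.
P6 has 8 weeks of float (longest path through it is 14).
The critical path is still P3→P5→P8→P10→P11; finish is now 22 weeks.

22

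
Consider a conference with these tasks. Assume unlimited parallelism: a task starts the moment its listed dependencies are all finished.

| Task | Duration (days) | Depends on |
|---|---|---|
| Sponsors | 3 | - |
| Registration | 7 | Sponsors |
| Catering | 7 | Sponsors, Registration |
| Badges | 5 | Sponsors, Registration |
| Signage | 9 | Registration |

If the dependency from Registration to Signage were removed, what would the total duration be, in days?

17

With the dependency in place, Sponsors→Registration→Signage = 3+7+9 = 19 sets the finish at 19 days.
Without Registration→Signage, Signage's earliest start moves from 10 to 0.
The longest chain is now Sponsors→Registration→Catering = 3+7+7 = 17, so the schedule takes 17 days.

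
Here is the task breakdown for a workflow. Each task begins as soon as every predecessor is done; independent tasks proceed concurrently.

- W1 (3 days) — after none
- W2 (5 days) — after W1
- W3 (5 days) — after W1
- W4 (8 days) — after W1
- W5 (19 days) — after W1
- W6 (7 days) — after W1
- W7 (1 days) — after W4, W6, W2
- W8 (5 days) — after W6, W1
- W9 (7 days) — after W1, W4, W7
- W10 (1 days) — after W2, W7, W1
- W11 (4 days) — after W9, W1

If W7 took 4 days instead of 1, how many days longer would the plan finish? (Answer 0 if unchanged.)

The binding path is W1→W4→W7→W9→W11 = 3+8+1+7+4 = 23; finish at 23 days.
W7 lies on that path, so at 4 days the path becomes 26 days.
No other chain overtakes it, so the finish is 26 days.
Change in finish: 26 − 23 = +3 days.

3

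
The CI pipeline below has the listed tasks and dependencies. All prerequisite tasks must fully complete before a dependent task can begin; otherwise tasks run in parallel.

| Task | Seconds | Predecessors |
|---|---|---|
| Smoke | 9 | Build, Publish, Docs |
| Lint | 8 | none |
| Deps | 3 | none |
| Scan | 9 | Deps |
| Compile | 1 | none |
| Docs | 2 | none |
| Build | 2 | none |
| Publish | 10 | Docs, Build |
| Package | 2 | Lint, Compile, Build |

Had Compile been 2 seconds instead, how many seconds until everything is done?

Actual critical path: Build→Publish→Smoke = 2+10+9 = 21 ⇒ 21 seconds.
The longest path through Compile is only 3 seconds, so Compile has float 18.
No other chain overtakes it, so the finish is 21 seconds.

21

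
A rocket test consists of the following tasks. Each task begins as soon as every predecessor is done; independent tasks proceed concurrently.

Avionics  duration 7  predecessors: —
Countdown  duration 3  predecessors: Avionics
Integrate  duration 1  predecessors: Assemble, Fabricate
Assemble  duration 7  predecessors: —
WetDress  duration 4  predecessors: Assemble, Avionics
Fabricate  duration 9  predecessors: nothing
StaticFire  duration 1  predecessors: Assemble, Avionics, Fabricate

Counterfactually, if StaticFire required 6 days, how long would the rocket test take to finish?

15

As given, the longest chain is Avionics→WetDress = 7+4 = 11, so the finish is 11 days.
StaticFire has 1 day of float (longest path through it is 10).
Now Fabricate→StaticFire = 9+6 = 15 is longest, so the finish becomes 15 days.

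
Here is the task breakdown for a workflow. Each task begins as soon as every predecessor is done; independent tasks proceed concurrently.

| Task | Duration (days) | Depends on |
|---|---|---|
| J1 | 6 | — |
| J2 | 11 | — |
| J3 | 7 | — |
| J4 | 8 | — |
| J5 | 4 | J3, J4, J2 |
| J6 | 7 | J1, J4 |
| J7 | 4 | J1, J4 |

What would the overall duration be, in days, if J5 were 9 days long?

As given, the longest chain is J2→J5 = 11+4 = 15, so the finish is 15 days.
Since J5 is critical, the +5 change carries straight to that chain (now 20 days).
That remains the longest chain; total 20 days.

20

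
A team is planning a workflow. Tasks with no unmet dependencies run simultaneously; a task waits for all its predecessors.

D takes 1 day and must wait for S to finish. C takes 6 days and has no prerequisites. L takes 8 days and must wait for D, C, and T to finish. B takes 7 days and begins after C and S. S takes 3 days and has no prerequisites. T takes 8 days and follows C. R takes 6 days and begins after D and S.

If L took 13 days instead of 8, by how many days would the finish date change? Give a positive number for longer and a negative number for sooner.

Baseline: C→T→L = 6+8+8 = 22 → 22 days.
Since L is critical, the +5 change carries straight to that chain (now 27 days).
That remains the longest chain; total 27 days.
Change in finish: 27 − 22 = +5 days.

5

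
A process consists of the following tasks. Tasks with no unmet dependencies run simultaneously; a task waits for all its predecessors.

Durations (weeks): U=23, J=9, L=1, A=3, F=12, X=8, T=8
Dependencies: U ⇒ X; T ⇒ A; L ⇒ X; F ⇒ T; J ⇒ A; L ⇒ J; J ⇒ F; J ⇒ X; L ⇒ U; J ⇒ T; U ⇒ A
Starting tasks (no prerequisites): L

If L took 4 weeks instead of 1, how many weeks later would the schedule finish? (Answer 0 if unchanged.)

3

The binding path is L→J→F→T→A = 1+9+12+8+3 = 33; finish at 33 weeks.
Since L is critical, the +3 change carries straight to that chain (now 36 weeks).
No other chain overtakes it, so the finish is 36 weeks.
Change in finish: 36 − 33 = +3 weeks.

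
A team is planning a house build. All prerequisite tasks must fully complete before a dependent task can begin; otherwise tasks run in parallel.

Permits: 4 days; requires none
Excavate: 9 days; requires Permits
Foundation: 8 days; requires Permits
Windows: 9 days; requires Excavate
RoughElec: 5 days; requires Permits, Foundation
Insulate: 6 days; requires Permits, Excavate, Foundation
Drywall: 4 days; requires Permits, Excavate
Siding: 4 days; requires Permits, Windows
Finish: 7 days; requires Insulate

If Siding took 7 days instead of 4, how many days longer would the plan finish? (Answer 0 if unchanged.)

As given, the longest chain is Permits→Excavate→Windows→Siding = 4+9+9+4 = 26, so the finish is 26 days.
Siding is on the critical path; changing it to 7 makes that path 29 days.
That remains the longest chain; total 29 days.
Change in finish: 29 − 26 = +3 days.

3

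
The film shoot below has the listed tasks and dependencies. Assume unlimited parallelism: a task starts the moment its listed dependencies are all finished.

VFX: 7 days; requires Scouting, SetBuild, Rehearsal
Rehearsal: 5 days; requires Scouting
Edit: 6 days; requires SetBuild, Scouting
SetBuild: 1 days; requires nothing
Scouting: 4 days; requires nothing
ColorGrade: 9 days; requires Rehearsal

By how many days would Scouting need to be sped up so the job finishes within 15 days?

3

Current finish: 18 days; target: 15.
Scouting is on every critical path, so each day cut from Scouting cuts the finish by one (this holds down to a finish of 15).
Need 18 − 15 = 3 days off Scouting → Scouting becomes 1 day, finish becomes 15.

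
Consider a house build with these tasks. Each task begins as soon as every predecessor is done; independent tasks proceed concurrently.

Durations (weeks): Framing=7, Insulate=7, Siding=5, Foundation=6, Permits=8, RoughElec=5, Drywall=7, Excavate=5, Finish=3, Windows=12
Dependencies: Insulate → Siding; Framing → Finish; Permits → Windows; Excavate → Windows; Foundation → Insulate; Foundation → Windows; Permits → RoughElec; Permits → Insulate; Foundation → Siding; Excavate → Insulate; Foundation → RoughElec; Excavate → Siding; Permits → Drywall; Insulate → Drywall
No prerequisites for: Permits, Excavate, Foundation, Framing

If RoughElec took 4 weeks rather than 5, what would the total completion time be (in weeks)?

22

As given, the longest chain is Permits→Insulate→Drywall = 8+7+7 = 22, so the finish is 22 weeks.
RoughElec has 9 weeks of float (longest path through it is 13).
The critical path is still Permits→Insulate→Drywall; finish is now 22 weeks.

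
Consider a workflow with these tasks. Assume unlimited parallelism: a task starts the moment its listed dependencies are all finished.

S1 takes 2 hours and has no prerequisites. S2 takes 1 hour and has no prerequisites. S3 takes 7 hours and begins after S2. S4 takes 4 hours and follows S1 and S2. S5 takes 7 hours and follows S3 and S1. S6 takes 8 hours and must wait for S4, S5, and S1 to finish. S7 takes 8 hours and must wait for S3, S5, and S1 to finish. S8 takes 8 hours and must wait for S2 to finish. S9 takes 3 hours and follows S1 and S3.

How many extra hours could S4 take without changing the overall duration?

9

Critical path: S2→S3→S5→S6 = 1+7+7+8 = 23, so the finish is 23 hours.
S4 finishes as early as 6 and must finish by 15.
Slack of S4 = 11 − 2 = 9 hours.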